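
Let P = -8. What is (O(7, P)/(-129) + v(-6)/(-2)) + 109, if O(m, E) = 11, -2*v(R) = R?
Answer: 27713/258 ≈ 107.41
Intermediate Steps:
v(R) = -R/2
(O(7, P)/(-129) + v(-6)/(-2)) + 109 = (11/(-129) - ½*(-6)/(-2)) + 109 = (11*(-1/129) + 3*(-½)) + 109 = (-11/129 - 3/2) + 109 = -409/258 + 109 = 27713/258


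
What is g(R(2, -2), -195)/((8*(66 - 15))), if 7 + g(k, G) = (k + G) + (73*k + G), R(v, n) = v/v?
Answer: -19/24 ≈ -0.79167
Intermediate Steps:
R(v, n) = 1
g(k, G) = -7 + 2*G + 74*k (g(k, G) = -7 + ((k + G) + (73*k + G)) = -7 + ((G + k) + (G + 73*k)) = -7 + (2*G + 74*k) = -7 + 2*G + 74*k)
g(R(2, -2), -195)/((8*(66 - 15))) = (-7 + 2*(-195) + 74*1)/((8*(66 - 15))) = (-7 - 390 + 74)/((8*51)) = -323/408 = -323*1/408 = -19/24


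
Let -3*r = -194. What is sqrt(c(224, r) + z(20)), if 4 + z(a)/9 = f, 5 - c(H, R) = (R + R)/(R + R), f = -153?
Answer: I*sqrt(1409) ≈ 37.537*I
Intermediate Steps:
r = 194/3 (r = -1/3*(-194) = 194/3 ≈ 64.667)
c(H, R) = 4 (c(H, R) = 5 - (R + R)/(R + R) = 5 - 2*R/(2*R) = 5 - 2*R*1/(2*R) = 5 - 1*1 = 5 - 1 = 4)
z(a) = -1413 (z(a) = -36 + 9*(-153) = -36 - 1377 = -1413)
sqrt(c(224, r) + z(20)) = sqrt(4 - 1413) = sqrt(-1409) = I*sqrt(1409)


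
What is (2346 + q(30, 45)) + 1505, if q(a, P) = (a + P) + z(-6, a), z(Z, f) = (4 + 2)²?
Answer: 3962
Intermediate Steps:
z(Z, f) = 36 (z(Z, f) = 6² = 36)
q(a, P) = 36 + P + a (q(a, P) = (a + P) + 36 = (P + a) + 36 = 36 + P + a)
(2346 + q(30, 45)) + 1505 = (2346 + (36 + 45 + 30)) + 1505 = (2346 + 111) + 1505 = 2457 + 1505 = 3962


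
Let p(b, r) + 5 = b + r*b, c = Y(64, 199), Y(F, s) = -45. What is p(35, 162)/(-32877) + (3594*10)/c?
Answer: -8754488/10959 ≈ -798.84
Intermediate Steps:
c = -45
p(b, r) = -5 + b + b*r (p(b, r) = -5 + (b + r*b) = -5 + (b + b*r) = -5 + b + b*r)
p(35, 162)/(-32877) + (3594*10)/c = (-5 + 35 + 35*162)/(-32877) + (3594*10)/(-45) = (-5 + 35 + 5670)*(-1/32877) + 35940*(-1/45) = 5700*(-1/32877) - 2396/3 = -1900/10959 - 2396/3 = -8754488/10959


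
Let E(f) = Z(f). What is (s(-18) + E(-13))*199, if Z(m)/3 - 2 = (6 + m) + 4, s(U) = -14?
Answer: -3383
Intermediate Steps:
Z(m) = 36 + 3*m (Z(m) = 6 + 3*((6 + m) + 4) = 6 + 3*(10 + m) = 6 + (30 + 3*m) = 36 + 3*m)
E(f) = 36 + 3*f
(s(-18) + E(-13))*199 = (-14 + (36 + 3*(-13)))*199 = (-14 + (36 - 39))*199 = (-14 - 3)*199 = -17*199 = -3383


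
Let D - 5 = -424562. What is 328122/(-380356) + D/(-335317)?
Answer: 1118650383/2772605062 ≈ 0.40347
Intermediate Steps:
D = -424557 (D = 5 - 424562 = -424557)
328122/(-380356) + D/(-335317) = 328122/(-380356) - 424557/(-335317) = 328122*(-1/380356) - 424557*(-1/335317) = -164061/190178 + 18459/14579 = 1118650383/2772605062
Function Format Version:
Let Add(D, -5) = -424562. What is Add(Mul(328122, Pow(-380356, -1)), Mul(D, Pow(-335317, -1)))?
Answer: Rational(1118650383, 2772605062) ≈ 0.40347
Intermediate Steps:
D = -424557 (D = Add(5, -424562) = -424557)
Add(Mul(328122, Pow(-380356, -1)), Mul(D, Pow(-335317, -1))) = Add(Mul(328122, Pow(-380356, -1)), Mul(-424557, Pow(-335317, -1))) = Add(Mul(328122, Rational(-1, 380356)), Mul(-424557, Rational(-1, 335317))) = Add(Rational(-164061, 190178), Rational(18459, 14579)) = Rational(1118650383, 2772605062)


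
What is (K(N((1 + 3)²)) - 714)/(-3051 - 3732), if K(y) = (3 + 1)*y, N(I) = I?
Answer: 650/6783 ≈ 0.095828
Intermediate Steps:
K(y) = 4*y
(K(N((1 + 3)²)) - 714)/(-3051 - 3732) = (4*(1 + 3)² - 714)/(-3051 - 3732) = (4*4² - 714)/(-6783) = (4*16 - 714)*(-1/6783) = (64 - 714)*(-1/6783) = -650*(-1/6783) = 650/6783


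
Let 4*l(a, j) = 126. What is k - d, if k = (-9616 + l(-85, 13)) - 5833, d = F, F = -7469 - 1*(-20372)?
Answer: -56641/2 ≈ -28321.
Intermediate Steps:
l(a, j) = 63/2 (l(a, j) = (1/4)*126 = 63/2)
F = 12903 (F = -7469 + 20372 = 12903)
d = 12903
k = -30835/2 (k = (-9616 + 63/2) - 5833 = -19169/2 - 5833 = -30835/2 ≈ -15418.)
k - d = -30835/2 - 1*12903 = -30835/2 - 12903 = -56641/2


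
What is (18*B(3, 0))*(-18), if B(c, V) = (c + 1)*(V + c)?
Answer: -3888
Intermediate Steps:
B(c, V) = (1 + c)*(V + c)
(18*B(3, 0))*(-18) = (18*(0 + 3 + 3² + 0*3))*(-18) = (18*(0 + 3 + 9 + 0))*(-18) = (18*12)*(-18) = 216*(-18) = -3888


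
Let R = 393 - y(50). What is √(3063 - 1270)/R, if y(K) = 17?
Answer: √1793/376 ≈ 0.11262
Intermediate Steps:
R = 376 (R = 393 - 1*17 = 393 - 17 = 376)
√(3063 - 1270)/R = √(3063 - 1270)/376 = √1793*(1/376) = √1793/376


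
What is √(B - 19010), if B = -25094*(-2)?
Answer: √31178 ≈ 176.57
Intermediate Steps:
B = 50188
√(B - 19010) = √(50188 - 19010) = √31178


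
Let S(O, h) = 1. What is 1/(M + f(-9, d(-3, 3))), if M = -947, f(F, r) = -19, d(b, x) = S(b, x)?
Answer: -1/966 ≈ -0.0010352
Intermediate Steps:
d(b, x) = 1
1/(M + f(-9, d(-3, 3))) = 1/(-947 - 19) = 1/(-966) = -1/966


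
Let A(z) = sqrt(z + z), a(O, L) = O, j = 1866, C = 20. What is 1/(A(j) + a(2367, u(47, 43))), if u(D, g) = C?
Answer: 789/1866319 - 2*sqrt(933)/5598957 ≈ 0.00041185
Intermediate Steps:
u(D, g) = 20
A(z) = sqrt(2)*sqrt(z) (A(z) = sqrt(2*z) = sqrt(2)*sqrt(z))
1/(A(j) + a(2367, u(47, 43))) = 1/(sqrt(2)*sqrt(1866) + 2367) = 1/(2*sqrt(933) + 2367) = 1/(2367 + 2*sqrt(933))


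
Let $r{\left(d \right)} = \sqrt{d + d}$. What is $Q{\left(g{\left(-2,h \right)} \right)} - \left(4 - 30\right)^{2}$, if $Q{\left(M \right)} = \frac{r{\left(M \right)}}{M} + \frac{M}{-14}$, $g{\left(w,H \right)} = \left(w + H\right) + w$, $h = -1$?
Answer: $- \frac{9459}{14} - \frac{i \sqrt{10}}{5} \approx -675.64 - 0.63246 i$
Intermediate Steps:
$r{\left(d \right)} = \sqrt{2} \sqrt{d}$ ($r{\left(d \right)} = \sqrt{2 d} = \sqrt{2} \sqrt{d}$)
$g{\left(w,H \right)} = H + 2 w$ ($g{\left(w,H \right)} = \left(H + w\right) + w = H + 2 w$)
$Q{\left(M \right)} = - \frac{M}{14} + \frac{\sqrt{2}}{\sqrt{M}}$ ($Q{\left(M \right)} = \frac{\sqrt{2} \sqrt{M}}{M} + \frac{M}{-14} = \frac{\sqrt{2}}{\sqrt{M}} + M \left(- \frac{1}{14}\right) = \frac{\sqrt{2}}{\sqrt{M}} - \frac{M}{14} = - \frac{M}{14} + \frac{\sqrt{2}}{\sqrt{M}}$)
$Q{\left(g{\left(-2,h \right)} \right)} - \left(4 - 30\right)^{2} = \left(- \frac{-1 + 2 \left(-2\right)}{14} + \frac{\sqrt{2}}{\sqrt{-1 + 2 \left(-2\right)}}\right) - \left(4 - 30\right)^{2} = \left(- \frac{-1 - 4}{14} + \frac{\sqrt{2}}{\sqrt{-1 - 4}}\right) - \left(-26\right)^{2} = \left(\left(- \frac{1}{14}\right) \left(-5\right) + \frac{\sqrt{2}}{i \sqrt{5}}\right) - 676 = \left(\frac{5}{14} + \sqrt{2} \left(- \frac{i \sqrt{5}}{5}\right)\right) - 676 = \left(\frac{5}{14} - \frac{i \sqrt{10}}{5}\right) - 676 = - \frac{9459}{14} - \frac{i \sqrt{10}}{5}$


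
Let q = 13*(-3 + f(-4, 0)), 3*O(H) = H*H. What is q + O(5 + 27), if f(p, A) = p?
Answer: 751/3 ≈ 250.33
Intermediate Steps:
O(H) = H**2/3 (O(H) = (H*H)/3 = H**2/3)
q = -91 (q = 13*(-3 - 4) = 13*(-7) = -91)
q + O(5 + 27) = -91 + (5 + 27)**2/3 = -91 + (1/3)*32**2 = -91 + (1/3)*1024 = -91 + 1024/3 = 751/3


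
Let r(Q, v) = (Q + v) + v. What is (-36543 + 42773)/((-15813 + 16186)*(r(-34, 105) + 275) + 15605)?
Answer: 3115/91914 ≈ 0.033890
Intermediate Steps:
r(Q, v) = Q + 2*v
(-36543 + 42773)/((-15813 + 16186)*(r(-34, 105) + 275) + 15605) = (-36543 + 42773)/((-15813 + 16186)*((-34 + 2*105) + 275) + 15605) = 6230/(373*((-34 + 210) + 275) + 15605) = 6230/(373*(176 + 275) + 15605) = 6230/(373*451 + 15605) = 6230/(168223 + 15605) = 6230/183828 = 6230*(1/183828) = 3115/91914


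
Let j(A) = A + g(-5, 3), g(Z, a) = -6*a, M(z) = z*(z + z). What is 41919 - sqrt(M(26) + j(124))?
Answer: 41919 - 27*sqrt(2) ≈ 41881.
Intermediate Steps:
M(z) = 2*z**2 (M(z) = z*(2*z) = 2*z**2)
j(A) = -18 + A (j(A) = A - 6*3 = A - 18 = -18 + A)
41919 - sqrt(M(26) + j(124)) = 41919 - sqrt(2*26**2 + (-18 + 124)) = 41919 - sqrt(2*676 + 106) = 41919 - sqrt(1352 + 106) = 41919 - sqrt(1458) = 41919 - 27*sqrt(2)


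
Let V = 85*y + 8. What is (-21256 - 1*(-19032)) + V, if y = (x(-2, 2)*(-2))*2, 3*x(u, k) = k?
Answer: -7328/3 ≈ -2442.7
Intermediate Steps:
x(u, k) = k/3
y = -8/3 (y = (((1/3)*2)*(-2))*2 = ((2/3)*(-2))*2 = -4/3*2 = -8/3 ≈ -2.6667)
V = -656/3 (V = 85*(-8/3) + 8 = -680/3 + 8 = -656/3 ≈ -218.67)
(-21256 - 1*(-19032)) + V = (-21256 - 1*(-19032)) - 656/3 = (-21256 + 19032) - 656/3 = -2224 - 656/3 = -7328/3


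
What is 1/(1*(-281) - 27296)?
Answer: -1/27577 ≈ -3.6262e-5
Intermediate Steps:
1/(1*(-281) - 27296) = 1/(-281 - 27296) = 1/(-27577) = -1/27577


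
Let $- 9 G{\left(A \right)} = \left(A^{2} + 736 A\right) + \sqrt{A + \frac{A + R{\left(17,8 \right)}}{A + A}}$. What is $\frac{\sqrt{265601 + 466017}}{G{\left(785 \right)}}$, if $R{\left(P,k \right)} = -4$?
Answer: $- \frac{5623669350 \sqrt{731618}}{746064093906673} + \frac{6 \sqrt{354134694120015}}{746064093906673} \approx -0.0064473$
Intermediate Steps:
$G{\left(A \right)} = - \frac{736 A}{9} - \frac{A^{2}}{9} - \frac{\sqrt{A + \frac{-4 + A}{2 A}}}{9}$ ($G{\left(A \right)} = - \frac{\left(A^{2} + 736 A\right) + \sqrt{A + \frac{A - 4}{A + A}}}{9} = - \frac{\left(A^{2} + 736 A\right) + \sqrt{A + \frac{-4 + A}{2 A}}}{9} = - \frac{A^{2} + \sqrt{A + \frac{-4 + A}{2 A}} + 736 A}{9} = - \frac{736 A}{9} - \frac{A^{2}}{9} - \frac{\sqrt{A + \frac{-4 + A}{2 A}}}{9}$)
$\frac{\sqrt{265601 + 466017}}{G{\left(785 \right)}} = \frac{\sqrt{265601 + 466017}}{\left(- \frac{736}{9}\right) 785 - \frac{785^{2}}{9} - \frac{\sqrt{2} \sqrt{\frac{-4 + 785 \left(1 + 2 \cdot 785\right)}{785}}}{18}} = \frac{\sqrt{731618}}{- \frac{577760}{9} - \frac{616225}{9} - \frac{\sqrt{2} \sqrt{\frac{-4 + 785 \left(1 + 1570\right)}{785}}}{18}} = \frac{\sqrt{731618}}{- \frac{577760}{9} - \frac{616225}{9} - \frac{\sqrt{2} \sqrt{\frac{-4 + 785 \cdot 1571}{785}}}{18}} = \frac{\sqrt{731618}}{- \frac{577760}{9} - \frac{616225}{9} - \frac{\sqrt{2} \sqrt{\frac{-4 + 1233235}{785}}}{18}} = \frac{\sqrt{731618}}{- \frac{577760}{9} - \frac{616225}{9} - \frac{\sqrt{2} \sqrt{\frac{1}{785} \cdot 1233231}}{18}} = \frac{\sqrt{731618}}{- \frac{577760}{9} - \frac{616225}{9} - \frac{\sqrt{2} \sqrt{\frac{1233231}{785}}}{18}} = \frac{\sqrt{731618}}{- \frac{577760}{9} - \frac{616225}{9} - \frac{\sqrt{2} \frac{\sqrt{968086335}}{785}}{18}} = \frac{\sqrt{731618}}{- \frac{577760}{9} - \frac{616225}{9} - \frac{\sqrt{1936172670}}{14130}} = \frac{\sqrt{731618}}{-132665 - \frac{\sqrt{1936172670}}{14130}}$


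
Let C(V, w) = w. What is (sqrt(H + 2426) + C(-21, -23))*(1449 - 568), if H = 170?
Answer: -20263 + 1762*sqrt(649) ≈ 24625.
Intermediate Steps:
(sqrt(H + 2426) + C(-21, -23))*(1449 - 568) = (sqrt(170 + 2426) - 23)*(1449 - 568) = (sqrt(2596) - 23)*881 = (2*sqrt(649) - 23)*881 = (-23 + 2*sqrt(649))*881 = -20263 + 1762*sqrt(649)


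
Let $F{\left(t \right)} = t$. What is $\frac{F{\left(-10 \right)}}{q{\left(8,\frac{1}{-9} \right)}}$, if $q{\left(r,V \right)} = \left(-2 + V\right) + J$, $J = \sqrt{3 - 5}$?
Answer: $\frac{1710}{523} + \frac{810 i \sqrt{2}}{523} \approx 3.2696 + 2.1903 i$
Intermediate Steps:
$J = i \sqrt{2}$ ($J = \sqrt{-2} = i \sqrt{2} \approx 1.4142 i$)
$q{\left(r,V \right)} = -2 + V + i \sqrt{2}$ ($q{\left(r,V \right)} = \left(-2 + V\right) + i \sqrt{2} = -2 + V + i \sqrt{2}$)
$\frac{F{\left(-10 \right)}}{q{\left(8,\frac{1}{-9} \right)}} = - \frac{10}{-2 + \frac{1}{-9} + i \sqrt{2}} = - \frac{10}{-2 - \frac{1}{9} + i \sqrt{2}} = - \frac{10}{- \frac{19}{9} + i \sqrt{2}}$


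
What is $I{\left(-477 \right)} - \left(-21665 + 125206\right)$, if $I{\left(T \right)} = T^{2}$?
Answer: $123988$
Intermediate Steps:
$I{\left(-477 \right)} - \left(-21665 + 125206\right) = \left(-477\right)^{2} - \left(-21665 + 125206\right) = 227529 - 103541 = 123988$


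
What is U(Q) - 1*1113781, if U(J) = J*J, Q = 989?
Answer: -135660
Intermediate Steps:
U(J) = J²
U(Q) - 1*1113781 = 989² - 1*1113781 = 978121 - 1113781 = -135660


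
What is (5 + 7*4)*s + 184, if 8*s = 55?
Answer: 3287/8 ≈ 410.88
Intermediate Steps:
s = 55/8 (s = (⅛)*55 = 55/8 ≈ 6.8750)
(5 + 7*4)*s + 184 = (5 + 7*4)*(55/8) + 184 = (5 + 28)*(55/8) + 184 = 33*(55/8) + 184 = 1815/8 + 184 = 3287/8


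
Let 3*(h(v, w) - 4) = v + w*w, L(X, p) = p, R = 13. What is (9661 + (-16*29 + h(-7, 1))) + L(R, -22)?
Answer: 9177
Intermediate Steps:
h(v, w) = 4 + v/3 + w²/3 (h(v, w) = 4 + (v + w*w)/3 = 4 + (v + w²)/3 = 4 + (v/3 + w²/3) = 4 + v/3 + w²/3)
(9661 + (-16*29 + h(-7, 1))) + L(R, -22) = (9661 + (-16*29 + (4 + (⅓)*(-7) + (⅓)*1²))) - 22 = (9661 + (-464 + (4 - 7/3 + (⅓)*1))) - 22 = (9661 + (-464 + (4 - 7/3 + ⅓))) - 22 = (9661 + (-464 + 2)) - 22 = (9661 - 462) - 22 = 9199 - 22 = 9177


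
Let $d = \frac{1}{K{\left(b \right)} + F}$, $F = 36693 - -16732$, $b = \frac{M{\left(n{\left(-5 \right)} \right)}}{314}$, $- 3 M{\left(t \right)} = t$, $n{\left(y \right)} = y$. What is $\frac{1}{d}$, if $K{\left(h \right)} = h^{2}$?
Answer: $\frac{47407421725}{887364} \approx 53425.0$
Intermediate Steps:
$M{\left(t \right)} = - \frac{t}{3}$
$b = \frac{5}{942}$ ($b = \frac{\left(- \frac{1}{3}\right) \left(-5\right)}{314} = \frac{5}{3} \cdot \frac{1}{314} = \frac{5}{942} \approx 0.0053079$)
$F = 53425$ ($F = 36693 + 16732 = 53425$)
$d = \frac{887364}{47407421725}$ ($d = \frac{1}{\left(\frac{5}{942}\right)^{2} + 53425} = \frac{1}{\frac{25}{887364} + 53425} = \frac{1}{\frac{47407421725}{887364}} = \frac{887364}{47407421725} \approx 1.8718 \cdot 10^{-5}$)
$\frac{1}{d} = \frac{1}{\frac{887364}{47407421725}} = \frac{47407421725}{887364}$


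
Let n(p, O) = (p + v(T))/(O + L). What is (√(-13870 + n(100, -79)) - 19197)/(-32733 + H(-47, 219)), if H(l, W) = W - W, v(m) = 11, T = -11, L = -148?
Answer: 2133/3637 - I*√714732427/7430391 ≈ 0.58647 - 0.003598*I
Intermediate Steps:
n(p, O) = (11 + p)/(-148 + O) (n(p, O) = (p + 11)/(O - 148) = (11 + p)/(-148 + O))
H(l, W) = 0
(√(-13870 + n(100, -79)) - 19197)/(-32733 + H(-47, 219)) = (√(-13870 + (11 + 100)/(-148 - 79)) - 19197)/(-32733 + 0) = (√(-13870 + 111/(-227)) - 19197)/(-32733) = (√(-13870 - 1/227*111) - 19197)*(-1/32733) = (√(-13870 - 111/227) - 19197)*(-1/32733) = (√(-3148601/227) - 19197)*(-1/32733) = (I*√714732427/227 - 19197)*(-1/32733) = (-19197 + I*√714732427/227)*(-1/32733) = 2133/3637 - I*√714732427/7430391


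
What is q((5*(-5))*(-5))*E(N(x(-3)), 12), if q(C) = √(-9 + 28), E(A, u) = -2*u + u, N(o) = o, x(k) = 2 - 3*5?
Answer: -12*√19 ≈ -52.307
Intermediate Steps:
x(k) = -13 (x(k) = 2 - 15 = -13)
E(A, u) = -u
q(C) = √19
q((5*(-5))*(-5))*E(N(x(-3)), 12) = √19*(-1*12) = √19*(-12) = -12*√19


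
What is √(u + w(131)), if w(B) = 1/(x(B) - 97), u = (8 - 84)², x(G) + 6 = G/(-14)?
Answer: √118113242/143 ≈ 76.000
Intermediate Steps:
x(G) = -6 - G/14 (x(G) = -6 + G/(-14) = -6 + G*(-1/14) = -6 - G/14)
u = 5776 (u = (-76)² = 5776)
w(B) = 1/(-103 - B/14) (w(B) = 1/((-6 - B/14) - 97) = 1/(-103 - B/14))
√(u + w(131)) = √(5776 - 14/(1442 + 131)) = √(5776 - 14/1573) = √(9085634/1573) = √118113242/143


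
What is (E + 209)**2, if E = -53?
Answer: 24336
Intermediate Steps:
(E + 209)**2 = (-53 + 209)**2 = 156**2 = 24336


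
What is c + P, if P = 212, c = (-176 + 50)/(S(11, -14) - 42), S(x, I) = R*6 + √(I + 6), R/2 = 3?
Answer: 2521/11 + 63*I*√2/11 ≈ 229.18 + 8.0996*I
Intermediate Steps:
R = 6 (R = 2*3 = 6)
S(x, I) = 36 + √(6 + I) (S(x, I) = 6*6 + √(I + 6) = 36 + √(6 + I))
c = -126/(-6 + 2*I*√2) (c = (-176 + 50)/((36 + √(6 - 14)) - 42) = -126/((36 + √(-8)) - 42) = -126/((36 + 2*I*√2) - 42) = -126/(-6 + 2*I*√2) ≈ 17.182 + 8.0996*I)
c + P = (189/11 + 63*I*√2/11) + 212 = 2521/11 + 63*I*√2/11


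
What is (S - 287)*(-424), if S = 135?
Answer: 64448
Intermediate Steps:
(S - 287)*(-424) = (135 - 287)*(-424) = -152*(-424) = 64448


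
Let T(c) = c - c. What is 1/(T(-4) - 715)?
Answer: -1/715 ≈ -0.0013986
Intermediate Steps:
T(c) = 0
1/(T(-4) - 715) = 1/(0 - 715) = 1/(-715) = -1/715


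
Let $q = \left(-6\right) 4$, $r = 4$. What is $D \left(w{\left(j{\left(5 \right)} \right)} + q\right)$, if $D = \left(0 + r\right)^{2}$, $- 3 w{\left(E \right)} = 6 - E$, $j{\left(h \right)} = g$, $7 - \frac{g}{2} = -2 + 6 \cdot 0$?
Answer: $-320$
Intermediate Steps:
$g = 18$ ($g = 14 - 2 \left(-2 + 6 \cdot 0\right) = 14 - 2 \left(-2 + 0\right) = 14 - -4 = 14 + 4 = 18$)
$j{\left(h \right)} = 18$
$w{\left(E \right)} = -2 + \frac{E}{3}$ ($w{\left(E \right)} = - \frac{6 - E}{3} = -2 + \frac{E}{3}$)
$D = 16$ ($D = \left(0 + 4\right)^{2} = 4^{2} = 16$)
$q = -24$
$D \left(w{\left(j{\left(5 \right)} \right)} + q\right) = 16 \left(\left(-2 + \frac{1}{3} \cdot 18\right) - 24\right) = 16 \left(\left(-2 + 6\right) - 24\right) = 16 \left(4 - 24\right) = 16 \left(-20\right) = -320$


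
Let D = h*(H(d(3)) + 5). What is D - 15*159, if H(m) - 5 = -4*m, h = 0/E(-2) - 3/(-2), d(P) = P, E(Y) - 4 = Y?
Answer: -2388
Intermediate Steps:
E(Y) = 4 + Y
h = 3/2 (h = 0/(4 - 2) - 3/(-2) = 0/2 - 3*(-1/2) = 0*(1/2) + 3/2 = 0 + 3/2 = 3/2 ≈ 1.5000)
H(m) = 5 - 4*m
D = -3 (D = 3*((5 - 4*3) + 5)/2 = 3*((5 - 12) + 5)/2 = 3*(-7 + 5)/2 = (3/2)*(-2) = -3)
D - 15*159 = -3 - 15*159 = -3 - 2385 = -2388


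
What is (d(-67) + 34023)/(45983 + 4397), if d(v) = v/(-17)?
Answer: 289229/428230 ≈ 0.67541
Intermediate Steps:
d(v) = -v/17 (d(v) = v*(-1/17) = -v/17)
(d(-67) + 34023)/(45983 + 4397) = (-1/17*(-67) + 34023)/(45983 + 4397) = (67/17 + 34023)/50380 = (578458/17)*(1/50380) = 289229/428230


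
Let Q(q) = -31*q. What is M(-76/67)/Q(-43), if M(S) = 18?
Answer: 18/1333 ≈ 0.013503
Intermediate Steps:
M(-76/67)/Q(-43) = 18/((-31*(-43))) = 18/1333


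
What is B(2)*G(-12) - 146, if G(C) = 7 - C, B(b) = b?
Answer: -108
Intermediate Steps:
B(2)*G(-12) - 146 = 2*(7 - 1*(-12)) - 146 = 2*(7 + 12) - 146 = 2*19 - 146 = 38 - 146 = -108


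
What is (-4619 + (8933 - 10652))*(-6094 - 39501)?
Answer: 288981110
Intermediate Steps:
(-4619 + (8933 - 10652))*(-6094 - 39501) = (-4619 - 1719)*(-45595) = -6338*(-45595) = 288981110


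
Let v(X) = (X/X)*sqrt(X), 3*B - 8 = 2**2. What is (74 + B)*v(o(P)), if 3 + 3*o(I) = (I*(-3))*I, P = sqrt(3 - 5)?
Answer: 78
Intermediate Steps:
B = 4 (B = 8/3 + (1/3)*2**2 = 8/3 + (1/3)*4 = 8/3 + 4/3 = 4)
P = I*sqrt(2) (P = sqrt(-2) = I*sqrt(2) ≈ 1.4142*I)
o(I) = -1 - I**2 (o(I) = -1 + ((I*(-3))*I)/3 = -1 + ((-3*I)*I)/3 = -1 + (-3*I**2)/3 = -1 - I**2)
v(X) = sqrt(X) (v(X) = 1*sqrt(X) = sqrt(X))
(74 + B)*v(o(P)) = (74 + 4)*sqrt(-1 - (I*sqrt(2))**2) = 78*sqrt(-1 - 1*(-2)) = 78*sqrt(-1 + 2) = 78*sqrt(1) = 78*1 = 78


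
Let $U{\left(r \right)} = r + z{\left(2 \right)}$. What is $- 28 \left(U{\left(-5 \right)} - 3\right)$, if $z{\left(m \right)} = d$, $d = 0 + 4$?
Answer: $112$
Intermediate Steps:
$d = 4$
$z{\left(m \right)} = 4$
$U{\left(r \right)} = 4 + r$ ($U{\left(r \right)} = r + 4 = 4 + r$)
$- 28 \left(U{\left(-5 \right)} - 3\right) = - 28 \left(\left(4 - 5\right) - 3\right) = - 28 \left(-1 - 3\right) = \left(-28\right) \left(-4\right) = 112$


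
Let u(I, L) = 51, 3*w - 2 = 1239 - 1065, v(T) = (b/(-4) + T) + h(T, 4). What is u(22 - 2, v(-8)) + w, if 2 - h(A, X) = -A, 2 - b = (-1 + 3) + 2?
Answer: 329/3 ≈ 109.67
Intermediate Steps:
b = -2 (b = 2 - ((-1 + 3) + 2) = 2 - (2 + 2) = 2 - 1*4 = 2 - 4 = -2)
h(A, X) = 2 + A (h(A, X) = 2 - (-1)*A = 2 + A)
v(T) = 5/2 + 2*T (v(T) = (-2/(-4) + T) + (2 + T) = (-2*(-¼) + T) + (2 + T) = (½ + T) + (2 + T) = 5/2 + 2*T)
w = 176/3 (w = ⅔ + (1239 - 1065)/3 = ⅔ + (⅓)*174 = ⅔ + 58 = 176/3 ≈ 58.667)
u(22 - 2, v(-8)) + w = 51 + 176/3 = 329/3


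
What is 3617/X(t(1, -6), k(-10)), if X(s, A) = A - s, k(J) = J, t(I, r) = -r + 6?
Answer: -3617/22 ≈ -164.41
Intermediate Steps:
t(I, r) = 6 - r
3617/X(t(1, -6), k(-10)) = 3617/(-10 - (6 - 1*(-6))) = 3617/(-10 - (6 + 6)) = 3617/(-10 - 1*12) = 3617/(-10 - 12) = 3617/(-22) = 3617*(-1/22) = -3617/22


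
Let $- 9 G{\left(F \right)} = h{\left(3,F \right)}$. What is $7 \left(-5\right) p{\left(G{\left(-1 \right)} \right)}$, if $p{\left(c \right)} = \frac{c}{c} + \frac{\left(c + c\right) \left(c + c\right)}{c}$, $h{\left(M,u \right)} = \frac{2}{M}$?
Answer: $- \frac{665}{27} \approx -24.63$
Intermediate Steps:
$G{\left(F \right)} = - \frac{2}{27}$ ($G{\left(F \right)} = - \frac{2 \cdot \frac{1}{3}}{9} = \left(- \frac{1}{9}\right) \frac{2}{3} = - \frac{2}{27}$)
$p{\left(c \right)} = 1 + 4 c$ ($p{\left(c \right)} = 1 + \frac{2 c 2 c}{c} = 1 + \frac{4 c^{2}}{c} = 1 + 4 c$)
$7 \left(-5\right) p{\left(G{\left(-1 \right)} \right)} = 7 \left(-5\right) \left(1 + 4 \left(- \frac{2}{27}\right)\right) = - 35 \left(1 - \frac{8}{27}\right) = \left(-35\right) \frac{19}{27} = - \frac{665}{27}$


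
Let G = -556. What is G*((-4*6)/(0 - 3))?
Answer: -4448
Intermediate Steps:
G*((-4*6)/(0 - 3)) = -556*(-4*6)/(0 - 3) = -(-13344)/(-3) = -(-13344)*(-1)/3 = -556*8 = -4448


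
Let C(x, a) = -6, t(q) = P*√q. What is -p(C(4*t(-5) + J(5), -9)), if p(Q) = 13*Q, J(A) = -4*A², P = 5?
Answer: 78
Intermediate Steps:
t(q) = 5*√q
-p(C(4*t(-5) + J(5), -9)) = -13*(-6) = -1*(-78) = 78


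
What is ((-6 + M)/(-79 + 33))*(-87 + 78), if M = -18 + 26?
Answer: 9/23 ≈ 0.39130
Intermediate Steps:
M = 8
((-6 + M)/(-79 + 33))*(-87 + 78) = ((-6 + 8)/(-79 + 33))*(-87 + 78) = (2/(-46))*(-9) = (2*(-1/46))*(-9) = -1/23*(-9) = 9/23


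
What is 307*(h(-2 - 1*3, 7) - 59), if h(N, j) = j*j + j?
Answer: -921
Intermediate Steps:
h(N, j) = j + j**2 (h(N, j) = j**2 + j = j + j**2)
307*(h(-2 - 1*3, 7) - 59) = 307*(7*(1 + 7) - 59) = 307*(7*8 - 59) = 307*(56 - 59) = 307*(-3) = -921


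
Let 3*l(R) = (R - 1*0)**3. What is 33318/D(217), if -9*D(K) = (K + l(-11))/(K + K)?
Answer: 97605081/170 ≈ 5.7415e+5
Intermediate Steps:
l(R) = R**3/3 (l(R) = (R - 1*0)**3/3 = (R + 0)**3/3 = R**3/3)
D(K) = -(-1331/3 + K)/(18*K) (D(K) = -(K + (1/3)*(-11)**3)/(9*(K + K)) = -(K + (1/3)*(-1331))/(9*(2*K)) = -(K - 1331/3)*1/(2*K)/9 = -(-1331/3 + K)*1/(2*K)/9 = -(-1331/3 + K)/(18*K))
33318/D(217) = 33318/(((1/54)*(1331 - 3*217)/217)) = 33318/(((1/54)*(1/217)*(1331 - 651))) = 33318/(((1/54)*(1/217)*680)) = 33318/(340/5859) = 33318*(5859/340) = 97605081/170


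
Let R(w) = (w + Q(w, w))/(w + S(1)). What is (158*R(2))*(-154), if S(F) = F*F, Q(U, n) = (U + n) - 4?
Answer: -48664/3 ≈ -16221.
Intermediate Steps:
Q(U, n) = -4 + U + n
S(F) = F²
R(w) = (-4 + 3*w)/(1 + w) (R(w) = (w + (-4 + w + w))/(w + 1²) = (w + (-4 + 2*w))/(w + 1) = (-4 + 3*w)/(1 + w))
(158*R(2))*(-154) = (158*((-4 + 3*2)/(1 + 2)))*(-154) = (158*((-4 + 6)/3))*(-154) = (158*((⅓)*2))*(-154) = (158*(⅔))*(-154) = (316/3)*(-154) = -48664/3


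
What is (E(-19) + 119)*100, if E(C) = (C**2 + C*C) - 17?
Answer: 82400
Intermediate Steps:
E(C) = -17 + 2*C**2 (E(C) = (C**2 + C**2) - 17 = 2*C**2 - 17 = -17 + 2*C**2)
(E(-19) + 119)*100 = ((-17 + 2*(-19)**2) + 119)*100 = ((-17 + 2*361) + 119)*100 = ((-17 + 722) + 119)*100 = (705 + 119)*100 = 824*100 = 82400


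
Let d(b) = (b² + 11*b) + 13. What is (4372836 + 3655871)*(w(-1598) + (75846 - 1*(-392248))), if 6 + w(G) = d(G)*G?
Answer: -32533302144971438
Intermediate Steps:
d(b) = 13 + b² + 11*b
w(G) = -6 + G*(13 + G² + 11*G) (w(G) = -6 + (13 + G² + 11*G)*G = -6 + G*(13 + G² + 11*G))
(4372836 + 3655871)*(w(-1598) + (75846 - 1*(-392248))) = (4372836 + 3655871)*((-6 - 1598*(13 + (-1598)² + 11*(-1598))) + (75846 - 1*(-392248))) = 8028707*((-6 - 1598*(13 + 2553604 - 17578)) + (75846 + 392248)) = 8028707*((-6 - 1598*2536039) + 468094) = 8028707*((-6 - 4052590322) + 468094) = 8028707*(-4052590328 + 468094) = 8028707*(-4052122234) = -32533302144971438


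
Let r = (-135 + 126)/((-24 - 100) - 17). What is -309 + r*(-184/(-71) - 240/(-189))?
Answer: -21636521/70077 ≈ -308.75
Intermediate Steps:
r = 3/47 (r = -9/(-124 - 17) = -9/(-141) = -9*(-1/141) = 3/47 ≈ 0.063830)
-309 + r*(-184/(-71) - 240/(-189)) = -309 + 3*(-184/(-71) - 240/(-189))/47 = -309 + 3*(-184*(-1/71) - 240*(-1/189))/47 = -309 + 3*(184/71 + 80/63)/47 = -309 + (3/47)*(17272/4473) = -309 + 17272/70077 = -21636521/70077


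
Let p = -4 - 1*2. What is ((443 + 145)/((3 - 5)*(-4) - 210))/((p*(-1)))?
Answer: -49/101 ≈ -0.48515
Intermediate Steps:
p = -6 (p = -4 - 2 = -6)
((443 + 145)/((3 - 5)*(-4) - 210))/((p*(-1))) = ((443 + 145)/((3 - 5)*(-4) - 210))/((-6*(-1))) = (588/(-2*(-4) - 210))/6 = (588/(8 - 210))*(1/6) = (588/(-202))*(1/6) = (588*(-1/202))*(1/6) = -294/101*1/6 = -49/101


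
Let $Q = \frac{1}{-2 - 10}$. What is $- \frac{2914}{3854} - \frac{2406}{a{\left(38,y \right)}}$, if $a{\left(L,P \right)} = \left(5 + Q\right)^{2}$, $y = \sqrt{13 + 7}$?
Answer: $- \frac{14312935}{142721} \approx -100.29$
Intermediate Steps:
$y = 2 \sqrt{5}$ ($y = \sqrt{20} = 2 \sqrt{5} \approx 4.4721$)
$Q = - \frac{1}{12}$ ($Q = \frac{1}{-2 - 10} = \frac{1}{-12} = - \frac{1}{12} \approx -0.083333$)
$a{\left(L,P \right)} = \frac{3481}{144}$ ($a{\left(L,P \right)} = \left(5 - \frac{1}{12}\right)^{2} = \left(\frac{59}{12}\right)^{2} = \frac{3481}{144}$)
$- \frac{2914}{3854} - \frac{2406}{a{\left(38,y \right)}} = - \frac{2914}{3854} - \frac{2406}{\frac{3481}{144}} = \left(-2914\right) \frac{1}{3854} - \frac{346464}{3481} = - \frac{31}{41} - \frac{346464}{3481} = - \frac{14312935}{142721}$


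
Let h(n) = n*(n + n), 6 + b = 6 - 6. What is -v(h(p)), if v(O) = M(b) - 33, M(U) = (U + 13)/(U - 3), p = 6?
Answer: 304/9 ≈ 33.778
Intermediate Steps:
b = -6 (b = -6 + (6 - 6) = -6 + 0 = -6)
h(n) = 2*n² (h(n) = n*(2*n) = 2*n²)
M(U) = (13 + U)/(-3 + U)
v(O) = -304/9 (v(O) = (13 - 6)/(-3 - 6) - 33 = 7/(-9) - 33 = -⅑*7 - 33 = -7/9 - 33 = -304/9)
-v(h(p)) = -1*(-304/9) = 304/9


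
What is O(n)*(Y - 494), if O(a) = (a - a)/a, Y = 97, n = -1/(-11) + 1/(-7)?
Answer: 0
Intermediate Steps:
n = -4/77 (n = -1*(-1/11) + 1*(-1/7) = 1/11 - 1/7 = -4/77 ≈ -0.051948)
O(a) = 0 (O(a) = 0/a = 0)
O(n)*(Y - 494) = 0*(97 - 494) = 0*(-397) = 0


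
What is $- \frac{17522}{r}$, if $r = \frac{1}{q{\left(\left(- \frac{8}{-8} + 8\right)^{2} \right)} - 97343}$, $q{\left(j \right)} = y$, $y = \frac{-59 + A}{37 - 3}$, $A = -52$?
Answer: $\frac{28996921253}{17} \approx 1.7057 \cdot 10^{9}$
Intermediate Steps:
$y = - \frac{111}{34}$ ($y = \frac{-59 - 52}{37 - 3} = - \frac{111}{34} \approx -3.2647$)
$q{\left(j \right)} = - \frac{111}{34}$
$r = - \frac{34}{3309773}$ ($r = \frac{1}{- \frac{111}{34} - 97343} = \frac{1}{- \frac{3309773}{34}} = - \frac{34}{3309773} \approx -1.0273 \cdot 10^{-5}$)
$- \frac{17522}{r} = - \frac{17522}{- \frac{34}{3309773}} = \left(-17522\right) \left(- \frac{3309773}{34}\right) = \frac{28996921253}{17}$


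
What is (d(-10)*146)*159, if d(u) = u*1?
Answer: -232140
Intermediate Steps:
d(u) = u
(d(-10)*146)*159 = -10*146*159 = -1460*159 = -232140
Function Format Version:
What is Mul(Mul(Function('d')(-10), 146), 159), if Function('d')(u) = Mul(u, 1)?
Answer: -232140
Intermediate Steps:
Function('d')(u) = u
Mul(Mul(Function('d')(-10), 146), 159) = Mul(Mul(-10, 146), 159) = Mul(-1460, 159) = -232140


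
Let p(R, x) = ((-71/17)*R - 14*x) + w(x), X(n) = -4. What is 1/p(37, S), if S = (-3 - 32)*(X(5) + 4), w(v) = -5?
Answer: -17/2712 ≈ -0.0062684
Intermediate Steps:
S = 0 (S = (-3 - 32)*(-4 + 4) = -35*0 = 0)
p(R, x) = -5 - 14*x - 71*R/17 (p(R, x) = ((-71/17)*R - 14*x) - 5 = ((-71*1/17)*R - 14*x) - 5 = (-71*R/17 - 14*x) - 5 = (-14*x - 71*R/17) - 5 = -5 - 14*x - 71*R/17)
1/p(37, S) = 1/(-5 - 14*0 - 71/17*37) = 1/(-5 + 0 - 2627/17) = 1/(-2712/17) = -17/2712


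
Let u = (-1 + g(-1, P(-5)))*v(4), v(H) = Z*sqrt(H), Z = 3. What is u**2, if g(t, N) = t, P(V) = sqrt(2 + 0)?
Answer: 144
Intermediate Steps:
P(V) = sqrt(2)
v(H) = 3*sqrt(H)
u = -12 (u = (-1 - 1)*(3*sqrt(4)) = -6*2 = -2*6 = -12)
u**2 = (-12)**2 = 144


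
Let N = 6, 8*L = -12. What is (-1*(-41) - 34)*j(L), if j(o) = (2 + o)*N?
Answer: 21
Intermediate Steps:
L = -3/2 (L = (⅛)*(-12) = -3/2 ≈ -1.5000)
j(o) = 12 + 6*o (j(o) = (2 + o)*6 = 12 + 6*o)
(-1*(-41) - 34)*j(L) = (-1*(-41) - 34)*(12 + 6*(-3/2)) = (41 - 34)*(12 - 9) = 7*3 = 21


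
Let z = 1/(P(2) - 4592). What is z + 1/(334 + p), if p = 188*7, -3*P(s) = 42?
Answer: 739/1899975 ≈ 0.00038895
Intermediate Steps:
P(s) = -14 (P(s) = -⅓*42 = -14)
p = 1316
z = -1/4606 (z = 1/(-14 - 4592) = 1/(-4606) = -1/4606 ≈ -0.00021711)
z + 1/(334 + p) = -1/4606 + 1/(334 + 1316) = -1/4606 + 1/1650 = 739/1899975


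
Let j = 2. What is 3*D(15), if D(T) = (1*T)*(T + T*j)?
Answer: 2025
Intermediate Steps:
D(T) = 3*T² (D(T) = (1*T)*(T + T*2) = T*(T + 2*T) = T*(3*T) = 3*T²)
3*D(15) = 3*(3*15²) = 3*(3*225) = 3*675 = 2025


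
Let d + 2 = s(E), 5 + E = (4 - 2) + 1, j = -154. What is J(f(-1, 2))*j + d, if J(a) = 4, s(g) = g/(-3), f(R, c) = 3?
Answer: -1852/3 ≈ -617.33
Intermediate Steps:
E = -2 (E = -5 + ((4 - 2) + 1) = -5 + (2 + 1) = -5 + 3 = -2)
s(g) = -g/3 (s(g) = g*(-1/3) = -g/3)
d = -4/3 (d = -2 - 1/3*(-2) = -2 + 2/3 = -4/3 ≈ -1.3333)
J(f(-1, 2))*j + d = 4*(-154) - 4/3 = -616 - 4/3 = -1852/3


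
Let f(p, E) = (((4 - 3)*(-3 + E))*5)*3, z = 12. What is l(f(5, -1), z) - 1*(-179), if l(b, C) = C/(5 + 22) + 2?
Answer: 1633/9 ≈ 181.44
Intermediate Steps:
f(p, E) = -45 + 15*E (f(p, E) = ((1*(-3 + E))*5)*3 = ((-3 + E)*5)*3 = (-15 + 5*E)*3 = -45 + 15*E)
l(b, C) = 2 + C/27 (l(b, C) = C/27 + 2 = 2 + C/27)
l(f(5, -1), z) - 1*(-179) = (2 + (1/27)*12) - 1*(-179) = (2 + 4/9) + 179 = 22/9 + 179 = 1633/9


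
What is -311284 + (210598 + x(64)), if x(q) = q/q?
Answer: -100685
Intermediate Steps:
x(q) = 1
-311284 + (210598 + x(64)) = -311284 + (210598 + 1) = -311284 + 210599 = -100685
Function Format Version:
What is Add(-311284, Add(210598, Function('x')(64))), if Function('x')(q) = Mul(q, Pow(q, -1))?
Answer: -100685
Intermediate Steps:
Function('x')(q) = 1
Add(-311284, Add(210598, Function('x')(64))) = Add(-311284, Add(210598, 1)) = Add(-311284, 210599) = -100685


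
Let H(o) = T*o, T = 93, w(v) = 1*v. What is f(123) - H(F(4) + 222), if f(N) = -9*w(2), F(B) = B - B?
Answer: -20664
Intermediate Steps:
F(B) = 0
w(v) = v
f(N) = -18 (f(N) = -9*2 = -18)
H(o) = 93*o
f(123) - H(F(4) + 222) = -18 - 93*(0 + 222) = -18 - 93*222 = -18 - 1*20646 = -18 - 20646 = -20664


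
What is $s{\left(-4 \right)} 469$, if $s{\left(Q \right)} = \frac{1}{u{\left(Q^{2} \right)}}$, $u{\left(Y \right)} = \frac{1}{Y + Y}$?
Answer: $15008$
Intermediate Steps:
$u{\left(Y \right)} = \frac{1}{2 Y}$
$s{\left(Q \right)} = 2 Q^{2}$ ($s{\left(Q \right)} = \frac{1}{\frac{1}{2} \frac{1}{Q^{2}}} = 2 Q^{2}$)
$s{\left(-4 \right)} 469 = 2 \left(-4\right)^{2} \cdot 469 = 2 \cdot 16 \cdot 469 = 32 \cdot 469 = 15008$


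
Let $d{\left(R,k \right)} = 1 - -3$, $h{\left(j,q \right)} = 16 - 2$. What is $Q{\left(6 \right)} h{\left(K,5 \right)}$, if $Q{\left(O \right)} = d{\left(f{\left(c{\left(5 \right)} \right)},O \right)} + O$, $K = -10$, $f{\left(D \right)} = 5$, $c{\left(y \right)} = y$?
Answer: $140$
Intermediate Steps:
$h{\left(j,q \right)} = 14$ ($h{\left(j,q \right)} = 16 - 2 = 14$)
$d{\left(R,k \right)} = 4$ ($d{\left(R,k \right)} = 1 + 3 = 4$)
$Q{\left(O \right)} = 4 + O$
$Q{\left(6 \right)} h{\left(K,5 \right)} = \left(4 + 6\right) 14 = 10 \cdot 14 = 140$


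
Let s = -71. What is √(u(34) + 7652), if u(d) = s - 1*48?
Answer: 9*√93 ≈ 86.793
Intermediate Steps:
u(d) = -119 (u(d) = -71 - 1*48 = -71 - 48 = -119)
√(u(34) + 7652) = √(-119 + 7652) = √7533 = 9*√93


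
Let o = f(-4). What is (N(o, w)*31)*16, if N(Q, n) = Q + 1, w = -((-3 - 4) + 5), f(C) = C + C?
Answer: -3472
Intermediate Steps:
f(C) = 2*C
o = -8 (o = 2*(-4) = -8)
w = 2 (w = -(-7 + 5) = -1*(-2) = 2)
N(Q, n) = 1 + Q
(N(o, w)*31)*16 = ((1 - 8)*31)*16 = -7*31*16 = -217*16 = -3472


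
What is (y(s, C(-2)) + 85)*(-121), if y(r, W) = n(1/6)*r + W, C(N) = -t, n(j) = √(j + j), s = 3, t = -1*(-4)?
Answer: -9801 - 121*√3 ≈ -10011.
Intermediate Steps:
t = 4
n(j) = √2*√j (n(j) = √(2*j) = √2*√j)
C(N) = -4 (C(N) = -1*4 = -4)
y(r, W) = W + r*√3/3 (y(r, W) = (√2*√(1/6))*r + W = (√2*√(⅙))*r + W = (√2*(√6/6))*r + W = (√3/3)*r + W = r*√3/3 + W = W + r*√3/3)
(y(s, C(-2)) + 85)*(-121) = ((-4 + (⅓)*3*√3) + 85)*(-121) = ((-4 + √3) + 85)*(-121) = (81 + √3)*(-121) = -9801 - 121*√3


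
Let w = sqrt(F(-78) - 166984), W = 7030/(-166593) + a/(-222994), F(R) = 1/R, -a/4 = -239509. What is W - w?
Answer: -80584869584/18574619721 - I*sqrt(1015930734)/78 ≈ -4.3384 - 408.64*I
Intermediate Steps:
a = 958036 (a = -4*(-239509) = 958036)
W = -80584869584/18574619721 (W = 7030/(-166593) + 958036/(-222994) = 7030*(-1/166593) + 958036*(-1/222994) = -7030/166593 - 479018/111497 = -80584869584/18574619721 ≈ -4.3384)
w = I*sqrt(1015930734)/78 (w = sqrt(1/(-78) - 166984) = sqrt(-1/78 - 166984) = sqrt(-13024753/78) = I*sqrt(1015930734)/78 ≈ 408.64*I)
W - w = -80584869584/18574619721 - I*sqrt(1015930734)/78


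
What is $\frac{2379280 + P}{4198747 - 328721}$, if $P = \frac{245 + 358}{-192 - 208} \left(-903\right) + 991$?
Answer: $\frac{952652909}{1548010400} \approx 0.61541$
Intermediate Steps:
$P = \frac{940909}{400}$ ($P = \frac{603}{-400} \left(-903\right) + 991 = 603 \left(- \frac{1}{400}\right) \left(-903\right) + 991 = \left(- \frac{603}{400}\right) \left(-903\right) + 991 = \frac{544509}{400} + 991 = \frac{940909}{400} \approx 2352.3$)
$\frac{2379280 + P}{4198747 - 328721} = \frac{2379280 + \frac{940909}{400}}{4198747 - 328721} = \frac{952652909}{400 \cdot 3870026} = \frac{952652909}{400} \cdot \frac{1}{3870026} = \frac{952652909}{1548010400}$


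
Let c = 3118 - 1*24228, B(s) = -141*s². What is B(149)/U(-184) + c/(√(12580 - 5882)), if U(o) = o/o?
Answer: -3130341 - 10555*√6698/3349 ≈ -3.1306e+6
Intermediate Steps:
c = -21110 (c = 3118 - 24228 = -21110)
U(o) = 1
B(149)/U(-184) + c/(√(12580 - 5882)) = -141*149²/1 - 21110/√(12580 - 5882) = -141*22201*1 - 21110*√6698/6698 = -3130341*1 - 10555*√6698/3349 = -3130341 - 10555*√6698/3349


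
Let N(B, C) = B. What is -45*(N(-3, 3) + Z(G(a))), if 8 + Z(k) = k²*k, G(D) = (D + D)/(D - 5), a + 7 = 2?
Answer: 450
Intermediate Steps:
a = -5 (a = -7 + 2 = -5)
G(D) = 2*D/(-5 + D) (G(D) = (2*D)/(-5 + D) = 2*D/(-5 + D))
Z(k) = -8 + k³ (Z(k) = -8 + k²*k = -8 + k³)
-45*(N(-3, 3) + Z(G(a))) = -45*(-3 + (-8 + (2*(-5)/(-5 - 5))³)) = -45*(-3 + (-8 + (2*(-5)/(-10))³)) = -45*(-3 + (-8 + (2*(-5)*(-⅒))³)) = -45*(-3 + (-8 + 1³)) = -45*(-3 + (-8 + 1)) = -45*(-3 - 7) = -45*(-10) = 450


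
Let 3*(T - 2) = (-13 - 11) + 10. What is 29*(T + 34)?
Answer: 2726/3 ≈ 908.67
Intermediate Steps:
T = -8/3 (T = 2 + ((-13 - 11) + 10)/3 = 2 + (-24 + 10)/3 = 2 + (⅓)*(-14) = 2 - 14/3 = -8/3 ≈ -2.6667)
29*(T + 34) = 29*(-8/3 + 34) = 29*(94/3) = 2726/3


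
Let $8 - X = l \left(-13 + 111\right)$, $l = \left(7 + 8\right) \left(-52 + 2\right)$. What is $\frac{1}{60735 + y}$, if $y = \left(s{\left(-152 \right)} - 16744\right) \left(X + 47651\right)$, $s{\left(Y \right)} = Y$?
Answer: $- \frac{1}{2047041729} \approx -4.8851 \cdot 10^{-10}$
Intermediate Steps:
$l = -750$ ($l = 15 \left(-50\right) = -750$)
$X = 73508$ ($X = 8 - - 750 \left(-13 + 111\right) = 8 - \left(-750\right) 98 = 8 - -73500 = 8 + 73500 = 73508$)
$y = -2047102464$ ($y = \left(-152 - 16744\right) \left(73508 + 47651\right) = \left(-16896\right) 121159 = -2047102464$)
$\frac{1}{60735 + y} = \frac{1}{60735 - 2047102464} = \frac{1}{-2047041729} = - \frac{1}{2047041729}$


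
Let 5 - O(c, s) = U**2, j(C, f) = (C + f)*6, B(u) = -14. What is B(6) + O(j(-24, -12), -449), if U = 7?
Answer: -58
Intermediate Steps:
j(C, f) = 6*C + 6*f
O(c, s) = -44 (O(c, s) = 5 - 1*7**2 = 5 - 1*49 = 5 - 49 = -44)
B(6) + O(j(-24, -12), -449) = -14 - 44 = -58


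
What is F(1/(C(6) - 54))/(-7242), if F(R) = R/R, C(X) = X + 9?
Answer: -1/7242 ≈ -0.00013808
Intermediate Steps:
C(X) = 9 + X
F(R) = 1
F(1/(C(6) - 54))/(-7242) = 1/(-7242) = 1*(-1/7242) = -1/7242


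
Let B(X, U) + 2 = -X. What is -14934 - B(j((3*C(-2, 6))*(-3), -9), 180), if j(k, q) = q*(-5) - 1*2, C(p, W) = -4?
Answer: -14889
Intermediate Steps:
j(k, q) = -2 - 5*q (j(k, q) = -5*q - 2 = -2 - 5*q)
B(X, U) = -2 - X
-14934 - B(j((3*C(-2, 6))*(-3), -9), 180) = -14934 - (-2 - (-2 - 5*(-9))) = -14934 - (-2 - (-2 + 45)) = -14934 - (-2 - 1*43) = -14934 - (-2 - 43) = -14934 - 1*(-45) = -14934 + 45 = -14889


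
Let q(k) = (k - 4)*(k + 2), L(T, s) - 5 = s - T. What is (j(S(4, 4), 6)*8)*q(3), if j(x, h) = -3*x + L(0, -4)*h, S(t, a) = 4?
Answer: 240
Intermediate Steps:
L(T, s) = 5 + s - T (L(T, s) = 5 + (s - T) = 5 + s - T)
j(x, h) = h - 3*x (j(x, h) = -3*x + (5 - 4 - 1*0)*h = -3*x + (5 - 4 + 0)*h = -3*x + 1*h = -3*x + h = h - 3*x)
q(k) = (-4 + k)*(2 + k)
(j(S(4, 4), 6)*8)*q(3) = ((6 - 3*4)*8)*(-8 + 3**2 - 2*3) = ((6 - 12)*8)*(-8 + 9 - 6) = -6*8*(-5) = -48*(-5) = 240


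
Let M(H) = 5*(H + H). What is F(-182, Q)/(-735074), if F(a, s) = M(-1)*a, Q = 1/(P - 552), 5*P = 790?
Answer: -910/367537 ≈ -0.0024759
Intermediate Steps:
P = 158 (P = (⅕)*790 = 158)
Q = -1/394 (Q = 1/(158 - 552) = 1/(-394) = -1/394 ≈ -0.0025381)
M(H) = 10*H (M(H) = 5*(2*H) = 10*H)
F(a, s) = -10*a (F(a, s) = (10*(-1))*a = -10*a)
F(-182, Q)/(-735074) = -10*(-182)/(-735074) = 1820*(-1/735074) = -910/367537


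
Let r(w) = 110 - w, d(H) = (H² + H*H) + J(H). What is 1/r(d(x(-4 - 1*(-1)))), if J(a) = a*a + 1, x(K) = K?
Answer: 1/82 ≈ 0.012195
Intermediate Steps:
J(a) = 1 + a² (J(a) = a² + 1 = 1 + a²)
d(H) = 1 + 3*H² (d(H) = (H² + H*H) + (1 + H²) = (H² + H²) + (1 + H²) = 2*H² + (1 + H²) = 1 + 3*H²)
1/r(d(x(-4 - 1*(-1)))) = 1/(110 - (1 + 3*(-4 - 1*(-1))²)) = 1/(110 - (1 + 3*(-4 + 1)²)) = 1/(110 - (1 + 3*(-3)²)) = 1/(110 - (1 + 3*9)) = 1/(110 - (1 + 27)) = 1/(110 - 1*28) = 1/(110 - 28) = 1/82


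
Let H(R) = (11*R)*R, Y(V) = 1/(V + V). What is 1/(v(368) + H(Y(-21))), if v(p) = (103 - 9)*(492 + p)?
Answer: 1764/142601771 ≈ 1.2370e-5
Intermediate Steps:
Y(V) = 1/(2*V)
v(p) = 46248 + 94*p (v(p) = 94*(492 + p) = 46248 + 94*p)
H(R) = 11*R**2
1/(v(368) + H(Y(-21))) = 1/((46248 + 94*368) + 11*((1/2)/(-21))**2) = 1/((46248 + 34592) + 11*((1/2)*(-1/21))**2) = 1/(80840 + 11*(-1/42)**2) = 1/(80840 + 11*(1/1764)) = 1/(80840 + 11/1764) = 1/(142601771/1764) = 1764/142601771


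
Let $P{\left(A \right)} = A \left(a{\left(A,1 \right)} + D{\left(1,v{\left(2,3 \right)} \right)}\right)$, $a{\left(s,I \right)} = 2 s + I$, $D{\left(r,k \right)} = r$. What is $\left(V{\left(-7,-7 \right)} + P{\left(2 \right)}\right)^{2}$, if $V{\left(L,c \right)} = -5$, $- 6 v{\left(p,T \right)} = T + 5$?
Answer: $49$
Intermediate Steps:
$v{\left(p,T \right)} = - \frac{5}{6} - \frac{T}{6}$ ($v{\left(p,T \right)} = - \frac{T + 5}{6} = - \frac{5 + T}{6} = - \frac{5}{6} - \frac{T}{6}$)
$a{\left(s,I \right)} = I + 2 s$
$P{\left(A \right)} = A \left(2 + 2 A\right)$ ($P{\left(A \right)} = A \left(\left(1 + 2 A\right) + 1\right) = A \left(2 + 2 A\right)$)
$\left(V{\left(-7,-7 \right)} + P{\left(2 \right)}\right)^{2} = \left(-5 + 2 \cdot 2 \left(1 + 2\right)\right)^{2} = \left(-5 + 2 \cdot 2 \cdot 3\right)^{2} = \left(-5 + 12\right)^{2} = 7^{2} = 49$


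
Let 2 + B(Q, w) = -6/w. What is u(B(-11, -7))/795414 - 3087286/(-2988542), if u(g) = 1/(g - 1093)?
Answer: 9403990193814221/9103212236592846 ≈ 1.0330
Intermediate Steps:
B(Q, w) = -2 - 6/w
u(g) = 1/(-1093 + g)
u(B(-11, -7))/795414 - 3087286/(-2988542) = 1/(-1093 + (-2 - 6/(-7))*795414) - 3087286/(-2988542) = (1/795414)/(-1093 + (-2 - 6*(-⅐))) - 3087286*(-1/2988542) = (1/795414)/(-1093 + (-2 + 6/7)) + 1543643/1494271 = (1/795414)/(-1093 - 8/7) + 1543643/1494271 = (1/795414)/(-7659/7) + 1543643/1494271 = -7/7659*1/795414 + 1543643/1494271 = -7/6092075826 + 1543643/1494271 = 9403990193814221/9103212236592846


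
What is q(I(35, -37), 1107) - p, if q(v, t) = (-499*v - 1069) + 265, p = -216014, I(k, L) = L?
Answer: 233673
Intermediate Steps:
q(v, t) = -804 - 499*v (q(v, t) = (-1069 - 499*v) + 265 = -804 - 499*v)
q(I(35, -37), 1107) - p = (-804 - 499*(-37)) - 1*(-216014) = (-804 + 18463) + 216014 = 17659 + 216014 = 233673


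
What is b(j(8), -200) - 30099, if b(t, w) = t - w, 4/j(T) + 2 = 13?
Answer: -328885/11 ≈ -29899.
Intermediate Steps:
j(T) = 4/11 (j(T) = 4/(-2 + 13) = 4/11)
b(j(8), -200) - 30099 = (4/11 - 1*(-200)) - 30099 = (4/11 + 200) - 30099 = 2204/11 - 30099 = -328885/11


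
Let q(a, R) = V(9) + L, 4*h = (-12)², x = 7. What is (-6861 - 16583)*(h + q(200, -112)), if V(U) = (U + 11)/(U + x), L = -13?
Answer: -568517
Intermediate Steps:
h = 36 (h = (¼)*(-12)² = (¼)*144 = 36)
V(U) = (11 + U)/(7 + U) (V(U) = (U + 11)/(U + 7) = (11 + U)/(7 + U))
q(a, R) = -47/4 (q(a, R) = (11 + 9)/(7 + 9) - 13 = 20/16 - 13 = (1/16)*20 - 13 = 5/4 - 13 = -47/4)
(-6861 - 16583)*(h + q(200, -112)) = (-6861 - 16583)*(36 - 47/4) = -23444*97/4 = -568517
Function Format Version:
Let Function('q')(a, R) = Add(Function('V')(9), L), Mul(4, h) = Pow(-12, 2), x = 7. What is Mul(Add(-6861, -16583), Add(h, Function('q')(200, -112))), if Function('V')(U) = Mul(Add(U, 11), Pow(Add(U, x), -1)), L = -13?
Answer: -568517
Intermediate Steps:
h = 36 (h = Mul(Rational(1, 4), Pow(-12, 2)) = Mul(Rational(1, 4), 144) = 36)
Function('V')(U) = Mul(Pow(Add(7, U), -1), Add(11, U)) (Function('V')(U) = Mul(Add(U, 11), Pow(Add(U, 7), -1)) = Mul(Add(11, U), Pow(Add(7, U), -1)) = Mul(Pow(Add(7, U), -1), Add(11, U)))
Function('q')(a, R) = Rational(-47, 4) (Function('q')(a, R) = Add(Mul(Pow(Add(7, 9), -1), Add(11, 9)), -13) = Add(Mul(Pow(16, -1), 20), -13) = Add(Mul(Rational(1, 16), 20), -13) = Add(Rational(5, 4), -13) = Rational(-47, 4))
Mul(Add(-6861, -16583), Add(h, Function('q')(200, -112))) = Mul(Add(-6861, -16583), Add(36, Rational(-47, 4))) = Mul(-23444, Rational(97, 4)) = -568517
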